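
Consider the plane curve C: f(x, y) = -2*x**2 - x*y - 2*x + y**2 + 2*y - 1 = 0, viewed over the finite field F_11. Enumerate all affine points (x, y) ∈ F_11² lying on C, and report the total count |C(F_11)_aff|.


Affine F_11-points: {(4, 4), (4, 9), (5, 7), (6, 1), (6, 3), (7, 7), (7, 9), (8, 3), (9, 1), (9, 6)}; count = 10.

For each of the 121 pairs (x, y) ∈ F_11², evaluate f(x, y) mod 11. Record the zeros.
  x = 0: [0↦10, 1↦2, 2↦7, 3↦3, 4↦1, 5↦1, 6↦3, 7↦7, 8↦2, 9↦10, 10↦9]  zeros at y ∈ ∅
  x = 1: [0↦6, 1↦8, 2↦1, 3↦7, 4↦4, 5↦3, 6↦4, 7↦7, 8↦1, 9↦8, 10↦6]  zeros at y ∈ ∅
  x = 2: [0↦9, 1↦10, 2↦2, 3↦7, 4↦3, 5↦1, 6↦1, 7↦3, 8↦7, 9↦2, 10↦10]  zeros at y ∈ ∅
  x = 3: [0↦8, 1↦8, 2↦10, 3↦3, 4↦9, 5↦6, 6↦5, 7↦6, 8↦9, 9↦3, 10↦10]  zeros at y ∈ ∅
  x = 4: [0↦3, 1↦2, 2↦3, 3↦6, 4↦0, 5↦7, 6↦5, 7↦5, 8↦7, 9↦0, 10↦6]  zeros at y ∈ {4, 9}
  x = 5: [0↦5, 1↦3, 2↦3, 3↦5, 4↦9, 5↦4, 6↦1, 7↦0, 8↦1, 9↦4, 10↦9]  zeros at y ∈ {7}
  x = 6: [0↦3, 1↦0, 2↦10, 3↦0, 4↦3, 5↦8, 6↦4, 7↦2, 8↦2, 9↦4, 10↦8]  zeros at y ∈ {1, 3}
  x = 7: [0↦8, 1↦4, 2↦2, 3↦2, 4↦4, 5↦8, 6↦3, 7↦0, 8↦10, 9↦0, 10↦3]  zeros at y ∈ {7, 9}
  x = 8: [0↦9, 1↦4, 2↦1, 3↦0, 4↦1, 5↦4, 6↦9, 7↦5, 8↦3, 9↦3, 10↦5]  zeros at y ∈ {3}
  x = 9: [0↦6, 1↦0, 2↦7, 3↦5, 4↦5, 5↦7, 6↦0, 7↦6, 8↦3, 9↦2, 10↦3]  zeros at y ∈ {1, 6}
  x = 10: [0↦10, 1↦3, 2↦9, 3↦6, 4↦5, 5↦6, 6↦9, 7↦3, 8↦10, 9↦8, 10↦8]  zeros at y ∈ ∅
Collecting zeros: affine points = {(4, 4), (4, 9), (5, 7), (6, 1), (6, 3), (7, 7), (7, 9), (8, 3), (9, 1), (9, 6)}.
Total count |C(F_11)_aff| = 10.


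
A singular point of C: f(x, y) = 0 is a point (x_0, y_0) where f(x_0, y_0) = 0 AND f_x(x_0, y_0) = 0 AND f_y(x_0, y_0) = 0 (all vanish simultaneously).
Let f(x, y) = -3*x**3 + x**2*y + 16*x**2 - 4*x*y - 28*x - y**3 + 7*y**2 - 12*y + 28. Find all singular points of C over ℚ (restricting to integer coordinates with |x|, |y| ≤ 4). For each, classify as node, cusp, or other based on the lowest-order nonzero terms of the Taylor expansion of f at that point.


Singular points: {(2, 2)}; classification: cusp.

Compute partial derivatives:
  f_x = -9*x**2 + 2*x*y + 32*x - 4*y - 28.
  f_y = x**2 - 4*x - 3*y**2 + 14*y - 12.
Scan x_0 ∈ {−4, ..., 4}. For each x_0, f_y(x_0, y) is a polynomial in y; find its integer roots y ∈ {−4, ..., 4}, then test f_x and f at those candidates.
  x = -4: f_y(-4, y) = -3*y**2 + 14*y + 20; no integer root y with |y| ≤ 4.
  x = -3: f_y(-3, y) = -3*y**2 + 14*y + 9; no integer root y with |y| ≤ 4.
  x = -2: f_y(-2, y) = -3*y**2 + 14*y; vanishes at y ∈ {0}. (-2, 0): f_x = -128 ≠ 0.
  x = -1: f_y(-1, y) = -3*y**2 + 14*y - 7; no integer root y with |y| ≤ 4.
  x = 0: f_y(0, y) = -3*y**2 + 14*y - 12; no integer root y with |y| ≤ 4.
  x = 1: f_y(1, y) = -3*y**2 + 14*y - 15; vanishes at y ∈ {3}. (1, 3): f_x = -11 ≠ 0.
  x = 2: f_y(2, y) = -3*y**2 + 14*y - 16; vanishes at y ∈ {2}. (2, 2): f_x = 0, f = 0 — SINGULAR.
  x = 3: f_y(3, y) = -3*y**2 + 14*y - 15; vanishes at y ∈ {3}. (3, 3): f_x = -7 ≠ 0.
  x = 4: f_y(4, y) = -3*y**2 + 14*y - 12; no integer root y with |y| ≤ 4.
Only singular point on the grid: (2, 2).
Classify: substitute x = 2 + u, y = 2 + v and expand: f = -3*u**3 + u**2*v - v**3 + v**2.
No constant or linear terms (consistent with a singular point). Quadratic part: v**2. Cubic part: -3*u**3 + u**2*v - v**3.
The quadratic part v**2 is a perfect square, so there is a single (double) tangent line v = 0, i.e. y = 2. Restricting the cubic part to that line (v = 0) leaves -3*u**3 ≠ 0, so f is not divisible by v and the branch is v² ≈ 3*u**3 to lowest order — this is a cusp.
Classification: cusp.


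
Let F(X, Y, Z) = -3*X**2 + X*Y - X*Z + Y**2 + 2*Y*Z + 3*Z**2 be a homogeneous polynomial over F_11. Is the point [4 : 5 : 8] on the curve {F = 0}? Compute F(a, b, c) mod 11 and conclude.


F(4,5,8) ≡ 6 (mod 11); P is NOT on the curve.

Evaluate F(4, 5, 8) term-by-term (mod 11).
  -3*X**2 ↦ -3·16·1·1 = -48
  X*Y ↦ 1·4·5·1 = 20
  -X*Z ↦ -1·4·1·8 = -32
  Y**2 ↦ 1·1·25·1 = 25
  2*Y*Z ↦ 2·1·5·8 = 80
  3*Z**2 ↦ 3·1·1·64 = 192
Sum: F(4, 5, 8) = (-48) + (20) + (-32) + (25) + (80) + (192) = 237.
Reducing mod 11: 237 ≡ 6 (mod 11).
Since F(a, b, c) ≡ 6 ≠ 0 (mod 11), P does NOT lie on the curve.


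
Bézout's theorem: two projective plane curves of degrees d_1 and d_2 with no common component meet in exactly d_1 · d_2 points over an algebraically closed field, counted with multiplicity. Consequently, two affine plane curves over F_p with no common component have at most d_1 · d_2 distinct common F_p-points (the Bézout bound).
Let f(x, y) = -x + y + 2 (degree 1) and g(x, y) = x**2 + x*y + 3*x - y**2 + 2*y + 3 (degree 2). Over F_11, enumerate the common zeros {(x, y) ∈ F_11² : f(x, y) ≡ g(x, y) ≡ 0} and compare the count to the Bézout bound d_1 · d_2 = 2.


Common zeros: {(5, 3), (10, 8)}; count = 2; Bézout bound = 2.

deg(f) = 1, deg(g) = 2, so Bézout bound = 2.
Scan x ∈ F_11. For each x, list the y ∈ F_11 with f(x, y) ≡ 0 and those with g(x, y) ≡ 0 (mod 11); the common zeros in that column are the intersection.
  x = 0: f ≡ 0 at y ∈ {9}; g ≡ 0 at y ∈ {3, 10}; common: ∅.
  x = 1: f ≡ 0 at y ∈ {10}; g ≡ 0 at y ∈ {6, 8}; common: ∅.
  x = 2: f ≡ 0 at y ∈ {0}; g ≡ 0 at y ∈ ∅; common: ∅.
  x = 3: f ≡ 0 at y ∈ {1}; g ≡ 0 at y ∈ ∅; common: ∅.
  x = 4: f ≡ 0 at y ∈ {2}; g ≡ 0 at y ∈ ∅; common: ∅.
  x = 5: f ≡ 0 at y ∈ {3}; g ≡ 0 at y ∈ {3, 4}; common: {3}.
  x = 6: f ≡ 0 at y ∈ {4}; g ≡ 0 at y ∈ ∅; common: ∅.
  x = 7: f ≡ 0 at y ∈ {5}; g ≡ 0 at y ∈ ∅; common: ∅.
  x = 8: f ≡ 0 at y ∈ {6}; g ≡ 0 at y ∈ ∅; common: ∅.
  x = 9: f ≡ 0 at y ∈ {7}; g ≡ 0 at y ∈ {1, 10}; common: ∅.
  x = 10: f ≡ 0 at y ∈ {8}; g ≡ 0 at y ∈ {4, 8}; common: {8}.
Collecting: common zeros = {(5, 3), (10, 8)}, so the count is 2.
Comparison with the Bézout bound: 2 ≤ 2 = deg(f)·deg(g), as expected for curves with no common component (the bound is attained).


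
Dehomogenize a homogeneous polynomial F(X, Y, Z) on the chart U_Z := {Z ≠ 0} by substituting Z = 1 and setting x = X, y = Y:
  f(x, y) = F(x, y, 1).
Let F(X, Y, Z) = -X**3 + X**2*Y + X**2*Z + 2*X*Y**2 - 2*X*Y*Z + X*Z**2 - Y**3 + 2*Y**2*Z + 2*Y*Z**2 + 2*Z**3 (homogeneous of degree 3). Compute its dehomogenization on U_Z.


f(x, y) = -x**3 + x**2*y + x**2 + 2*x*y**2 - 2*x*y + x - y**3 + 2*y**2 + 2*y + 2

On U_Z we set Z = 1. Each monomial c·X^i·Y^j·Z^k in F becomes c·x^i·y^j·1^k = c·x^i·y^j.
Substituting Z = 1: F(X, Y, 1) = -x**3 + x**2*y + x**2 + 2*x*y**2 - 2*x*y + x - y**3 + 2*y**2 + 2*y + 2.
Note: deg(f) ≤ deg(F) = 3; strict inequality happens when F is divisible by Z (lost terms).


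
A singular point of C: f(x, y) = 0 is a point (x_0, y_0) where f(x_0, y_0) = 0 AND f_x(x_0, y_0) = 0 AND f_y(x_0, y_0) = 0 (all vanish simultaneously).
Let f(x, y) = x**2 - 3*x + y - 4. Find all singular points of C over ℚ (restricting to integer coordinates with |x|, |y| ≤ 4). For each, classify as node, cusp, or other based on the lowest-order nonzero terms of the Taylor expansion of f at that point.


No singular points in the scanned grid; C is smooth there.

Compute partial derivatives:
  f_x = 2*x - 3.
  f_y = 1.
f_y = 1 is a nonzero constant, so f_y never vanishes: no point (x, y) can satisfy f = f_x = f_y = 0. In particular no (x, y) ∈ {−4, ..., 4}² is singular; the curve is smooth.


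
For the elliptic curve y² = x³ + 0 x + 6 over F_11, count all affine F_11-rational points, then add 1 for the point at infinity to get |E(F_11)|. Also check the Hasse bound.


Affine points = {(2, 5), (2, 6), (3, 0), (4, 2), (4, 9), (8, 1), (8, 10), (9, 3), (9, 8), (10, 4), (10, 7)}; affine count = 11; |E(F_11)| = 12.

Discriminant check: Δ ∝ 4a³ + 27b² = 4·0³ + 27·6² = 4·0 + 27·36 ≡ 4 (mod 11). Nonzero ⇒ E is nonsingular.
For each x ∈ F_11, compute rhs = x³ + 0·x + 6 mod 11, then count y ∈ F_11 with y² ≡ rhs.
  x = 0: rhs = 6, matching y values: none (0 points).
  x = 1: rhs = 7, matching y values: none (0 points).
  x = 2: rhs = 3, matching y values: 5, 6 (2 points).
  x = 3: rhs = 0, matching y values: 0 (1 points).
  x = 4: rhs = 4, matching y values: 2, 9 (2 points).
  x = 5: rhs = 10, matching y values: none (0 points).
  x = 6: rhs = 2, matching y values: none (0 points).
  x = 7: rhs = 8, matching y values: none (0 points).
  x = 8: rhs = 1, matching y values: 1, 10 (2 points).
  x = 9: rhs = 9, matching y values: 3, 8 (2 points).
  x = 10: rhs = 5, matching y values: 4, 7 (2 points).
Total affine count: 11.
Full point count |E(F_11)| = 11 + 1 = 12.
Hasse bound: |12 − (11+1)| = |0| = 0 ≤ 2√11 ≈ 6.6332 ✓.


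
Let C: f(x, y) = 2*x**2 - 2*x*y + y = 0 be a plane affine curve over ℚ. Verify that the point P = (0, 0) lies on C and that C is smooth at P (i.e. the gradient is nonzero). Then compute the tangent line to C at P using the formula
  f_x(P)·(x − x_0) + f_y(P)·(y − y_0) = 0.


Tangent line at P: y = 0.

Step 1: f(0, 0) = 0, so P lies on C.
Step 2: partial derivatives
  f_x(x, y) = 4*x - 2*y, f_y(x, y) = 1 - 2*x.
  f_x(P) = 0, f_y(P) = 1 (gradient nonzero, so P is smooth).
Step 3: tangent line at P: 0·(x − 0) + 1·(y − 0) = 0.
Expanding: y = 0.


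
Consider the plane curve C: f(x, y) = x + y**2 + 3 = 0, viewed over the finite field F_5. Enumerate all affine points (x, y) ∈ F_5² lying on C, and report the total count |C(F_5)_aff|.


Affine F_5-points: {(1, 1), (1, 4), (2, 0), (3, 2), (3, 3)}; count = 5.

For each of the 25 pairs (x, y) ∈ F_5², evaluate f(x, y) mod 5. Record the zeros.
  x = 0: [0↦3, 1↦4, 2↦2, 3↦2, 4↦4]  zeros at y ∈ ∅
  x = 1: [0↦4, 1↦0, 2↦3, 3↦3, 4↦0]  zeros at y ∈ {1, 4}
  x = 2: [0↦0, 1↦1, 2↦4, 3↦4, 4↦1]  zeros at y ∈ {0}
  x = 3: [0↦1, 1↦2, 2↦0, 3↦0, 4↦2]  zeros at y ∈ {2, 3}
  x = 4: [0↦2, 1↦3, 2↦1, 3↦1, 4↦3]  zeros at y ∈ ∅
Collecting zeros: affine points = {(1, 1), (1, 4), (2, 0), (3, 2), (3, 3)}.
Total count |C(F_5)_aff| = 5.


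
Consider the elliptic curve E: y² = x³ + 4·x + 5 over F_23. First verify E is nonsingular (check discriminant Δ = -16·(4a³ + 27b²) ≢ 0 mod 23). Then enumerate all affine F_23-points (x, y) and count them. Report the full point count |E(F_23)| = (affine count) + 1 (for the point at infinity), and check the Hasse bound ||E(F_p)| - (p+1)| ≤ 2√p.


Affine points = {(4, 4), (4, 19), (5, 9), (5, 14), (7, 10), (7, 13), (11, 0), (13, 0), (15, 6), (15, 17), (16, 5), (16, 18), (17, 8), (17, 15), (20, 9), (20, 14), (21, 9), (21, 14), (22, 0)}; affine count = 19; |E(F_23)| = 20.

Discriminant check: Δ ∝ 4a³ + 27b² = 4·4³ + 27·5² = 4·64 + 27·25 ≡ 11 (mod 23). Nonzero ⇒ E is nonsingular.
For each x ∈ F_23, compute rhs = x³ + 4·x + 5 mod 23, then count y ∈ F_23 with y² ≡ rhs.
  x = 0: rhs = 5, matching y values: none (0 points).
  x = 1: rhs = 10, matching y values: none (0 points).
  x = 2: rhs = 21, matching y values: none (0 points).
  x = 3: rhs = 21, matching y values: none (0 points).
  x = 4: rhs = 16, matching y values: 4, 19 (2 points).
  x = 5: rhs = 12, matching y values: 9, 14 (2 points).
  x = 6: rhs = 15, matching y values: none (0 points).
  x = 7: rhs = 8, matching y values: 10, 13 (2 points).
  x = 8: rhs = 20, matching y values: none (0 points).
  x = 9: rhs = 11, matching y values: none (0 points).
  x = 10: rhs = 10, matching y values: none (0 points).
  x = 11: rhs = 0, matching y values: 0 (1 points).
  x = 12: rhs = 10, matching y values: none (0 points).
  x = 13: rhs = 0, matching y values: 0 (1 points).
  x = 14: rhs = 22, matching y values: none (0 points).
  x = 15: rhs = 13, matching y values: 6, 17 (2 points).
  x = 16: rhs = 2, matching y values: 5, 18 (2 points).
  x = 17: rhs = 18, matching y values: 8, 15 (2 points).
  x = 18: rhs = 21, matching y values: none (0 points).
  x = 19: rhs = 17, matching y values: none (0 points).
  x = 20: rhs = 12, matching y values: 9, 14 (2 points).
  x = 21: rhs = 12, matching y values: 9, 14 (2 points).
  x = 22: rhs = 0, matching y values: 0 (1 points).
Total affine count: 19.
Full point count |E(F_23)| = 19 + 1 = 20.
Hasse bound: |20 − (23+1)| = |-4| = 4 ≤ 2√23 ≈ 9.5917 ✓.


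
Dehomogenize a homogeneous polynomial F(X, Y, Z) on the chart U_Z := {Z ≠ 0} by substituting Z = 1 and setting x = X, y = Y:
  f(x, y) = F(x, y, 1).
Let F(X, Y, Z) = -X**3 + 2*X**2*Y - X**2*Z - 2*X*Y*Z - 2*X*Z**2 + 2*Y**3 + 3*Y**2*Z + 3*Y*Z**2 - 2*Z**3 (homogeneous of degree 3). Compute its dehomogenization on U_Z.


f(x, y) = -x**3 + 2*x**2*y - x**2 - 2*x*y - 2*x + 2*y**3 + 3*y**2 + 3*y - 2

On U_Z we set Z = 1. Each monomial c·X^i·Y^j·Z^k in F becomes c·x^i·y^j·1^k = c·x^i·y^j.
Substituting Z = 1: F(X, Y, 1) = -x**3 + 2*x**2*y - x**2 - 2*x*y - 2*x + 2*y**3 + 3*y**2 + 3*y - 2.
Note: deg(f) ≤ deg(F) = 3; strict inequality happens when F is divisible by Z (lost terms).


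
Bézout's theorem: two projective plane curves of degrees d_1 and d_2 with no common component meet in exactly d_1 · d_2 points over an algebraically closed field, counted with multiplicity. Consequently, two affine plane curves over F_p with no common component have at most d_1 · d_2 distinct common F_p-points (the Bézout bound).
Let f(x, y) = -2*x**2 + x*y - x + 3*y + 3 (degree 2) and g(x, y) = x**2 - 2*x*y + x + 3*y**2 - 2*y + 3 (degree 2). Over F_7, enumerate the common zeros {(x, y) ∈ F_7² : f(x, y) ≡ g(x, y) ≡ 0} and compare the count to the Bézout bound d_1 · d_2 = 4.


Common zeros: ∅; count = 0; Bézout bound = 4.

deg(f) = 2, deg(g) = 2, so Bézout bound = 4.
Scan x ∈ F_7. For each x, list the y ∈ F_7 with f(x, y) ≡ 0 and those with g(x, y) ≡ 0 (mod 7); the common zeros in that column are the intersection.
  x = 0: f ≡ 0 at y ∈ {6}; g ≡ 0 at y ∈ ∅; common: ∅.
  x = 1: f ≡ 0 at y ∈ {0}; g ≡ 0 at y ∈ ∅; common: ∅.
  x = 2: f ≡ 0 at y ∈ {0}; g ≡ 0 at y ∈ ∅; common: ∅.
  x = 3: f ≡ 0 at y ∈ {3}; g ≡ 0 at y ∈ ∅; common: ∅.
  x = 4: f ≡ 0 at y ∈ ∅; g ≡ 0 at y ∈ ∅; common: ∅.
  x = 5: f ≡ 0 at y ∈ {3}; g ≡ 0 at y ∈ {2}; common: ∅.
  x = 6: f ≡ 0 at y ∈ {6}; g ≡ 0 at y ∈ ∅; common: ∅.
Collecting: common zeros = ∅, so the count is 0.
Comparison with the Bézout bound: 0 ≤ 4 = deg(f)·deg(g), as expected for curves with no common component (the affine F_7-count falls short of the bound because intersections may lie at infinity, over extension fields, or carry multiplicity).


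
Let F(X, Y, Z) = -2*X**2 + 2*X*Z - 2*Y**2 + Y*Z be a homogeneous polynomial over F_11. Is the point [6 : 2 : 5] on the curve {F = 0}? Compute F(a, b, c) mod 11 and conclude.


F(6,2,5) ≡ 1 (mod 11); P is NOT on the curve.

Evaluate F(6, 2, 5) term-by-term (mod 11).
  -2*X**2 ↦ -2·36·1·1 = -72
  2*X*Z ↦ 2·6·1·5 = 60
  -2*Y**2 ↦ -2·1·4·1 = -8
  Y*Z ↦ 1·1·2·5 = 10
Sum: F(6, 2, 5) = (-72) + (60) + (-8) + (10) = -10.
Reducing mod 11: -10 ≡ 1 (mod 11).
Since F(a, b, c) ≡ 1 ≠ 0 (mod 11), P does NOT lie on the curve.


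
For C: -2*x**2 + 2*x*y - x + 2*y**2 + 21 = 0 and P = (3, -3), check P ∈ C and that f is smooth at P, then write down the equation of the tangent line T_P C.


Tangent line at P: -19*x - 6*y + 39 = 0.

Step 1: f(3, -3) = 0, so P lies on C.
Step 2: partial derivatives
  f_x(x, y) = -4*x + 2*y - 1, f_y(x, y) = 2*x + 4*y.
  f_x(P) = -19, f_y(P) = -6 (gradient nonzero, so P is smooth).
Step 3: tangent line at P: -19·(x − 3) + -6·(y − -3) = 0.
Expanding: -19*x - 6*y + 39 = 0.


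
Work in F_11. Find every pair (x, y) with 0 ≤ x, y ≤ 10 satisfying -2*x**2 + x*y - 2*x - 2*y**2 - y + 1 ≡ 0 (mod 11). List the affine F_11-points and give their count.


Affine F_11-points: {(0, 6), (0, 10), (1, 2), (1, 9), (2, 0), (2, 6), (4, 8), (4, 10), (8, 0), (8, 9), (10, 2), (10, 8)}; count = 12.

For each of the 121 pairs (x, y) ∈ F_11², evaluate f(x, y) mod 11. Record the zeros.
  x = 0: [0↦1, 1↦9, 2↦2, 3↦2, 4↦9, 5↦1, 6↦0, 7↦6, 8↦8, 9↦6, 10↦0]  zeros at y ∈ {6, 10}
  x = 1: [0↦8, 1↦6, 2↦0, 3↦1, 4↦9, 5↦2, 6↦2, 7↦9, 8↦1, 9↦0, 10↦6]  zeros at y ∈ {2, 9}
  x = 2: [0↦0, 1↦10, 2↦5, 3↦7, 4↦5, 5↦10, 6↦0, 7↦8, 8↦1, 9↦1, 10↦8]  zeros at y ∈ {0, 6}
  x = 3: [0↦10, 1↦10, 2↦6, 3↦9, 4↦8, 5↦3, 6↦5, 7↦3, 8↦8, 9↦9, 10↦6]  zeros at y ∈ ∅
  x = 4: [0↦5, 1↦6, 2↦3, 3↦7, 4↦7, 5↦3, 6↦6, 7↦5, 8↦0, 9↦2, 10↦0]  zeros at y ∈ {8, 10}
  x = 5: [0↦7, 1↦9, 2↦7, 3↦1, 4↦2, 5↦10, 6↦3, 7↦3, 8↦10, 9↦2, 10↦1]  zeros at y ∈ ∅
  x = 6: [0↦5, 1↦8, 2↦7, 3↦2, 4↦4, 5↦2, 6↦7, 7↦8, 8↦5, 9↦9, 10↦9]  zeros at y ∈ ∅
  x = 7: [0↦10, 1↦3, 2↦3, 3↦10, 4↦2, 5↦1, 6↦7, 7↦9, 8↦7, 9↦1, 10↦2]  zeros at y ∈ ∅
  x = 8: [0↦0, 1↦5, 2↦6, 3↦3, 4↦7, 5↦7, 6↦3, 7↦6, 8↦5, 9↦0, 10↦2]  zeros at y ∈ {0, 9}
  x = 9: [0↦8, 1↦3, 2↦5, 3↦3, 4↦8, 5↦9, 6↦6, 7↦10, 8↦10, 9↦6, 10↦9]  zeros at y ∈ ∅
  x = 10: [0↦1, 1↦8, 2↦0, 3↦10, 4↦5, 5↦7, 6↦5, 7↦10, 8↦0, 9↦8, 10↦1]  zeros at y ∈ {2, 8}
Collecting zeros: affine points = {(0, 6), (0, 10), (1, 2), (1, 9), (2, 0), (2, 6), (4, 8), (4, 10), (8, 0), (8, 9), (10, 2), (10, 8)}.
Total count |C(F_11)_aff| = 12.


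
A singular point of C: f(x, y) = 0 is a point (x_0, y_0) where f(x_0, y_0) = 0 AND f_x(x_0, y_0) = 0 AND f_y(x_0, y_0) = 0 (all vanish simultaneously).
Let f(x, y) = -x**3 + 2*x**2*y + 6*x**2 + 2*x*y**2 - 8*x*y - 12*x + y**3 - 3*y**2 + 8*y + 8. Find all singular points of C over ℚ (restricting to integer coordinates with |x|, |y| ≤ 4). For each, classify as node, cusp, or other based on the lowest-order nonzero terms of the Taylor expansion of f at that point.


Singular points: {(2, 0)}; classification: cusp.

Compute partial derivatives:
  f_x = -3*x**2 + 4*x*y + 12*x + 2*y**2 - 8*y - 12.
  f_y = 2*x**2 + 4*x*y - 8*x + 3*y**2 - 6*y + 8.
Scan x_0 ∈ {−4, ..., 4}. For each x_0, f_y(x_0, y) is a polynomial in y; find its integer roots y ∈ {−4, ..., 4}, then test f_x and f at those candidates.
  x = -4: f_y(-4, y) = 3*y**2 - 22*y + 72; no integer root y with |y| ≤ 4.
  x = -3: f_y(-3, y) = 3*y**2 - 18*y + 50; no integer root y with |y| ≤ 4.
  x = -2: f_y(-2, y) = 3*y**2 - 14*y + 32; no integer root y with |y| ≤ 4.
  x = -1: f_y(-1, y) = 3*y**2 - 10*y + 18; no integer root y with |y| ≤ 4.
  x = 0: f_y(0, y) = 3*y**2 - 6*y + 8; no integer root y with |y| ≤ 4.
  x = 1: f_y(1, y) = 3*y**2 - 2*y + 2; no integer root y with |y| ≤ 4.
  x = 2: f_y(2, y) = 3*y**2 + 2*y; vanishes at y ∈ {0}. (2, 0): f_x = 0, f = 0 — SINGULAR.
  x = 3: f_y(3, y) = 3*y**2 + 6*y + 2; no integer root y with |y| ≤ 4.
  x = 4: f_y(4, y) = 3*y**2 + 10*y + 8; vanishes at y ∈ {-2}. (4, -2): f_x = -20 ≠ 0.
Only singular point on the grid: (2, 0).
Classify: substitute x = 2 + u, y = 0 + v and expand: f = -u**3 + 2*u**2*v + 2*u*v**2 + v**3 + v**2.
No constant or linear terms (consistent with a singular point). Quadratic part: v**2. Cubic part: -u**3 + 2*u**2*v + 2*u*v**2 + v**3.
The quadratic part v**2 is a perfect square, so there is a single (double) tangent line v = 0, i.e. y = 0. Restricting the cubic part to that line (v = 0) leaves -u**3 ≠ 0, so f is not divisible by v and the branch is v² ≈ u**3 to lowest order — this is a cusp.
Classification: cusp.


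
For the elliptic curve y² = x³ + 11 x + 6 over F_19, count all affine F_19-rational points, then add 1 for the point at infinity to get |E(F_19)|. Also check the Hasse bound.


Affine points = {(0, 5), (0, 14), (2, 6), (2, 13), (3, 3), (3, 16), (4, 0), (8, 6), (8, 13), (9, 6), (9, 13), (12, 2), (12, 17), (13, 3), (13, 16), (14, 4), (14, 15)}; affine count = 17; |E(F_19)| = 18.

Discriminant check: Δ ∝ 4a³ + 27b² = 4·11³ + 27·6² = 4·1331 + 27·36 ≡ 7 (mod 19). Nonzero ⇒ E is nonsingular.
For each x ∈ F_19, compute rhs = x³ + 11·x + 6 mod 19, then count y ∈ F_19 with y² ≡ rhs.
  x = 0: rhs = 6, matching y values: 5, 14 (2 points).
  x = 1: rhs = 18, matching y values: none (0 points).
  x = 2: rhs = 17, matching y values: 6, 13 (2 points).
  x = 3: rhs = 9, matching y values: 3, 16 (2 points).
  x = 4: rhs = 0, matching y values: 0 (1 points).
  x = 5: rhs = 15, matching y values: none (0 points).
  x = 6: rhs = 3, matching y values: none (0 points).
  x = 7: rhs = 8, matching y values: none (0 points).
  x = 8: rhs = 17, matching y values: 6, 13 (2 points).
  x = 9: rhs = 17, matching y values: 6, 13 (2 points).
  x = 10: rhs = 14, matching y values: none (0 points).
  x = 11: rhs = 14, matching y values: none (0 points).
  x = 12: rhs = 4, matching y values: 2, 17 (2 points).
  x = 13: rhs = 9, matching y values: 3, 16 (2 points).
  x = 14: rhs = 16, matching y values: 4, 15 (2 points).
  x = 15: rhs = 12, matching y values: none (0 points).
  x = 16: rhs = 3, matching y values: none (0 points).
  x = 17: rhs = 14, matching y values: none (0 points).
  x = 18: rhs = 13, matching y values: none (0 points).
Total affine count: 17.
Full point count |E(F_19)| = 17 + 1 = 18.
Hasse bound: |18 − (19+1)| = |-2| = 2 ≤ 2√19 ≈ 8.7178 ✓.


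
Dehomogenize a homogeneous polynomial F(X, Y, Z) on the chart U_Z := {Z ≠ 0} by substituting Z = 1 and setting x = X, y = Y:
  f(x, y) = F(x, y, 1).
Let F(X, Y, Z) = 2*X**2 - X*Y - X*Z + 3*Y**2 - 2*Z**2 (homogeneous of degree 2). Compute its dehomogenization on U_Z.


f(x, y) = 2*x**2 - x*y - x + 3*y**2 - 2

On U_Z we set Z = 1. Each monomial c·X^i·Y^j·Z^k in F becomes c·x^i·y^j·1^k = c·x^i·y^j.
Substituting Z = 1: F(X, Y, 1) = 2*x**2 - x*y - x + 3*y**2 - 2.
Note: deg(f) ≤ deg(F) = 2; strict inequality happens when F is divisible by Z (lost terms).


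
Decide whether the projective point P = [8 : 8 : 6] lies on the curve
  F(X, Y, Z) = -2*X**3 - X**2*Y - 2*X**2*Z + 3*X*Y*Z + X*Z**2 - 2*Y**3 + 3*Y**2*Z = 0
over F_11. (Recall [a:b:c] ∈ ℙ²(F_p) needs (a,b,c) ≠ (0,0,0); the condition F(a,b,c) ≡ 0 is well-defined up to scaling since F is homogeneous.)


F(8,8,6) ≡ 1 (mod 11); P is NOT on the curve.

Evaluate F(8, 8, 6) term-by-term (mod 11).
  -2*X**3 ↦ -2·512·1·1 = -1024
  -X**2*Y ↦ -1·64·8·1 = -512
  -2*X**2*Z ↦ -2·64·1·6 = -768
  3*X*Y*Z ↦ 3·8·8·6 = 1152
  X*Z**2 ↦ 1·8·1·36 = 288
  -2*Y**3 ↦ -2·1·512·1 = -1024
  3*Y**2*Z ↦ 3·1·64·6 = 1152
Sum: F(8, 8, 6) = (-1024) + (-512) + (-768) + (1152) + (288) + (-1024) + (1152) = -736.
Reducing mod 11: -736 ≡ 1 (mod 11).
Since F(a, b, c) ≡ 1 ≠ 0 (mod 11), P does NOT lie on the curve.


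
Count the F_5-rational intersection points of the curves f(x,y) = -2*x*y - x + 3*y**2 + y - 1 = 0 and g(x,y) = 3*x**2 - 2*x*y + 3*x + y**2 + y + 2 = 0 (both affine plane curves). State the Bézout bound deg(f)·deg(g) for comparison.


Common zeros: {(2, 3), (4, 4)}; count = 2; Bézout bound = 4.

deg(f) = 2, deg(g) = 2, so Bézout bound = 4.
Scan x ∈ F_5. For each x, list the y ∈ F_5 with f(x, y) ≡ 0 and those with g(x, y) ≡ 0 (mod 5); the common zeros in that column are the intersection.
  x = 0: f ≡ 0 at y ∈ ∅; g ≡ 0 at y ∈ ∅; common: ∅.
  x = 1: f ≡ 0 at y ∈ {1}; g ≡ 0 at y ∈ {2, 4}; common: ∅.
  x = 2: f ≡ 0 at y ∈ {3}; g ≡ 0 at y ∈ {0, 3}; common: {3}.
  x = 3: f ≡ 0 at y ∈ ∅; g ≡ 0 at y ∈ ∅; common: ∅.
  x = 4: f ≡ 0 at y ∈ {0, 4}; g ≡ 0 at y ∈ {3, 4}; common: {4}.
Collecting: common zeros = {(2, 3), (4, 4)}, so the count is 2.
Comparison with the Bézout bound: 2 ≤ 4 = deg(f)·deg(g), as expected for curves with no common component (the affine F_5-count falls short of the bound because intersections may lie at infinity, over extension fields, or carry multiplicity).


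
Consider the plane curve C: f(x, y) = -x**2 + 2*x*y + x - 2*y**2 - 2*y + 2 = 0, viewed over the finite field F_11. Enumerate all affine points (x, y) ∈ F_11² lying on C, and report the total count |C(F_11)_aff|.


Affine F_11-points: {(0, 3), (0, 7), (1, 1), (1, 10), (2, 0), (2, 1), (4, 7), (7, 3), (9, 9), (9, 10), (10, 0), (10, 9)}; count = 12.

For each of the 121 pairs (x, y) ∈ F_11², evaluate f(x, y) mod 11. Record the zeros.
  x = 0: [0↦2, 1↦9, 2↦1, 3↦0, 4↦6, 5↦8, 6↦6, 7↦0, 8↦1, 9↦9, 10↦2]  zeros at y ∈ {3, 7}
  x = 1: [0↦2, 1↦0, 2↦5, 3↦6, 4↦3, 5↦7, 6↦7, 7↦3, 8↦6, 9↦5, 10↦0]  zeros at y ∈ {1, 10}
  x = 2: [0↦0, 1↦0, 2↦7, 3↦10, 4↦9, 5↦4, 6↦6, 7↦4, 8↦9, 9↦10, 10↦7]  zeros at y ∈ {0, 1}
  x = 3: [0↦7, 1↦9, 2↦7, 3↦1, 4↦2, 5↦10, 6↦3, 7↦3, 8↦10, 9↦2, 10↦1]  zeros at y ∈ ∅
  x = 4: [0↦1, 1↦5, 2↦5, 3↦1, 4↦4, 5↦3, 6↦9, 7↦0, 8↦9, 9↦3, 10↦4]  zeros at y ∈ {7}
  x = 5: [0↦4, 1↦10, 2↦1, 3↦10, 4↦4, 5↦5, 6↦2, 7↦6, 8↦6, 9↦2, 10↦5]  zeros at y ∈ ∅
  x = 6: [0↦5, 1↦2, 2↦6, 3↦6, 4↦2, 5↦5, 6↦4, 7↦10, 8↦1, 9↦10, 10↦4]  zeros at y ∈ ∅
  x = 7: [0↦4, 1↦3, 2↦9, 3↦0, 4↦9, 5↦3, 6↦4, 7↦1, 8↦5, 9↦5, 10↦1]  zeros at y ∈ {3}
  x = 8: [0↦1, 1↦2, 2↦10, 3↦3, 4↦3, 5↦10, 6↦2, 7↦1, 8↦7, 9↦9, 10↦7]  zeros at y ∈ ∅
  x = 9: [0↦7, 1↦10, 2↦9, 3↦4, 4↦6, 5↦4, 6↦9, 7↦10, 8↦7, 9↦0, 10↦0]  zeros at y ∈ {9, 10}
  x = 10: [0↦0, 1↦5, 2↦6, 3↦3, 4↦7, 5↦7, 6↦3, 7↦6, 8↦5, 9↦0, 10↦2]  zeros at y ∈ {0, 9}
Collecting zeros: affine points = {(0, 3), (0, 7), (1, 1), (1, 10), (2, 0), (2, 1), (4, 7), (7, 3), (9, 9), (9, 10), (10, 0), (10, 9)}.
Total count |C(F_11)_aff| = 12.


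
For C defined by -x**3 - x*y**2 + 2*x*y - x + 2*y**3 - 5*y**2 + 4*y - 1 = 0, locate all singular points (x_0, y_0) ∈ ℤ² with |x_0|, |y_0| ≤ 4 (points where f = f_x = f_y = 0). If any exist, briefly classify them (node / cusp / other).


Singular points: {(0, 1)}; classification: cusp.

Compute partial derivatives:
  f_x = -3*x**2 - y**2 + 2*y - 1.
  f_y = -2*x*y + 2*x + 6*y**2 - 10*y + 4.
Scan x_0 ∈ {−4, ..., 4}. For each x_0, f_y(x_0, y) is a polynomial in y; find its integer roots y ∈ {−4, ..., 4}, then test f_x and f at those candidates.
  x = -4: f_y(-4, y) = 6*y**2 - 2*y - 4; vanishes at y ∈ {1}. (-4, 1): f_x = -48 ≠ 0.
  x = -3: f_y(-3, y) = 6*y**2 - 4*y - 2; vanishes at y ∈ {1}. (-3, 1): f_x = -27 ≠ 0.
  x = -2: f_y(-2, y) = 6*y**2 - 6*y; vanishes at y ∈ {0, 1}. (-2, 0): f_x = -13 ≠ 0; (-2, 1): f_x = -12 ≠ 0.
  x = -1: f_y(-1, y) = 6*y**2 - 8*y + 2; vanishes at y ∈ {1}. (-1, 1): f_x = -3 ≠ 0.
  x = 0: f_y(0, y) = 6*y**2 - 10*y + 4; vanishes at y ∈ {1}. (0, 1): f_x = 0, f = 0 — SINGULAR.
  x = 1: f_y(1, y) = 6*y**2 - 12*y + 6; vanishes at y ∈ {1}. (1, 1): f_x = -3 ≠ 0.
  x = 2: f_y(2, y) = 6*y**2 - 14*y + 8; vanishes at y ∈ {1}. (2, 1): f_x = -12 ≠ 0.
  x = 3: f_y(3, y) = 6*y**2 - 16*y + 10; vanishes at y ∈ {1}. (3, 1): f_x = -27 ≠ 0.
  x = 4: f_y(4, y) = 6*y**2 - 18*y + 12; vanishes at y ∈ {1, 2}. (4, 1): f_x = -48 ≠ 0; (4, 2): f_x = -49 ≠ 0.
Only singular point on the grid: (0, 1).
Classify: substitute x = 0 + u, y = 1 + v and expand: f = -u**3 - u*v**2 + 2*v**3 + v**2.
No constant or linear terms (consistent with a singular point). Quadratic part: v**2. Cubic part: -u**3 - u*v**2 + 2*v**3.
The quadratic part v**2 is a perfect square, so there is a single (double) tangent line v = 0, i.e. y = 1. Restricting the cubic part to that line (v = 0) leaves -u**3 ≠ 0, so f is not divisible by v and the branch is v² ≈ u**3 to lowest order — this is a cusp.
Classification: cusp.


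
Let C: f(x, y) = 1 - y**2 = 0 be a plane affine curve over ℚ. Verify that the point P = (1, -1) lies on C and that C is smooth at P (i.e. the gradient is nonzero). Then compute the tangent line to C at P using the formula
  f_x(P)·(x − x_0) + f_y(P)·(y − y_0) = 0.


Tangent line at P: 2*y + 2 = 0.

Step 1: f(1, -1) = 0, so P lies on C.
Step 2: partial derivatives
  f_x(x, y) = 0, f_y(x, y) = -2*y.
  f_x(P) = 0, f_y(P) = 2 (gradient nonzero, so P is smooth).
Step 3: tangent line at P: 0·(x − 1) + 2·(y − -1) = 0.
Expanding: 2*y + 2 = 0.


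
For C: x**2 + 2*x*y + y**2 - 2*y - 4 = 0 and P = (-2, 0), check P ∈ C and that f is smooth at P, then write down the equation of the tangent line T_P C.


Tangent line at P: -4*x - 6*y - 8 = 0.

Step 1: f(-2, 0) = 0, so P lies on C.
Step 2: partial derivatives
  f_x(x, y) = 2*x + 2*y, f_y(x, y) = 2*x + 2*y - 2.
  f_x(P) = -4, f_y(P) = -6 (gradient nonzero, so P is smooth).
Step 3: tangent line at P: -4·(x − -2) + -6·(y − 0) = 0.
Expanding: -4*x - 6*y - 8 = 0.


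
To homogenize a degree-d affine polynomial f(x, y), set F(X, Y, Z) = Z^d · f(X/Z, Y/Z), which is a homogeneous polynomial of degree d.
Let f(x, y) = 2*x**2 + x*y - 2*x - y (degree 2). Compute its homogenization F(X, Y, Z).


F(X, Y, Z) = 2*X**2 + X*Y - 2*X*Z - Y*Z

deg(f) = 2.
Substitute x = X/Z, y = Y/Z into f, then multiply by Z^2.
  monomial 2·x^2·y^0 ↦ 2·X^2·Y^0·Z^0.
  monomial 1·x^1·y^1 ↦ 1·X^1·Y^1·Z^0.
  monomial -2·x^1·y^0 ↦ -2·X^1·Y^0·Z^1.
  monomial -1·x^0·y^1 ↦ -1·X^0·Y^1·Z^1.
Collecting: F(X, Y, Z) = 2*X**2 + X*Y - 2*X*Z - Y*Z.


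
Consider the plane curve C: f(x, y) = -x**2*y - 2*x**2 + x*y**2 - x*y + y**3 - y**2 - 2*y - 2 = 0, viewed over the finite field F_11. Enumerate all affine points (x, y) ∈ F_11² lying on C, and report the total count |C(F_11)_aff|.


Affine F_11-points: {(0, 5), (1, 3), (1, 4), (6, 5), (8, 2), (9, 2), (9, 3), (9, 9)}; count = 8.

For each of the 121 pairs (x, y) ∈ F_11², evaluate f(x, y) mod 11. Record the zeros.
  x = 0: [0↦9, 1↦7, 2↦9, 3↦10, 4↦5, 5↦0, 6↦1, 7↦3, 8↦1, 9↦1, 10↦9]  zeros at y ∈ {5}
  x = 1: [0↦7, 1↦4, 2↦7, 3↦0, 4↦0, 5↦2, 6↦1, 7↦3, 8↦3, 9↦7, 10↦10]  zeros at y ∈ {3, 4}
  x = 2: [0↦1, 1↦6, 2↦8, 3↦2, 4↦5, 5↦1, 6↦7, 7↦7, 8↦7, 9↦2, 10↦9]  zeros at y ∈ ∅
  x = 3: [0↦2, 1↦2, 2↦1, 3↦5, 4↦9, 5↦8, 6↦8, 7↦4, 8↦2, 9↦8, 10↦6]  zeros at y ∈ ∅
  x = 4: [0↦10, 1↦3, 2↦8, 3↦9, 4↦1, 5↦1, 6↦4, 7↦5, 8↦10, 9↦3, 10↦1]  zeros at y ∈ ∅
  x = 5: [0↦3, 1↦9, 2↦7, 3↦3, 4↦3, 5↦2, 6↦6, 7↦10, 8↦9, 9↦9, 10↦5]  zeros at y ∈ ∅
  x = 6: [0↦3, 1↦9, 2↦9, 3↦9, 4↦4, 5↦0, 6↦3, 7↦8, 8↦10, 9↦4, 10↦7]  zeros at y ∈ {5}
  x = 7: [0↦10, 1↦3, 2↦3, 3↦5, 4↦4, 5↦6, 6↦6, 7↦10, 8↦2, 9↦10, 10↦7]  zeros at y ∈ ∅
  x = 8: [0↦2, 1↦2, 2↦0, 3↦2, 4↦3, 5↦9, 6↦4, 7↦5, 8↦7, 9↦5, 10↦5]  zeros at y ∈ {2}
  x = 9: [0↦1, 1↦6, 2↦0, 3↦0, 4↦1, 5↦9, 6↦8, 7↦4, 8↦3, 9↦0, 10↦1]  zeros at y ∈ {2, 3, 9}
  x = 10: [0↦7, 1↦4, 2↦3, 3↦10, 4↦9, 5↦6, 6↦7, 7↦7, 8↦1, 9↦6, 10↦6]  zeros at y ∈ ∅
Collecting zeros: affine points = {(0, 5), (1, 3), (1, 4), (6, 5), (8, 2), (9, 2), (9, 3), (9, 9)}.
Total count |C(F_11)_aff| = 8.


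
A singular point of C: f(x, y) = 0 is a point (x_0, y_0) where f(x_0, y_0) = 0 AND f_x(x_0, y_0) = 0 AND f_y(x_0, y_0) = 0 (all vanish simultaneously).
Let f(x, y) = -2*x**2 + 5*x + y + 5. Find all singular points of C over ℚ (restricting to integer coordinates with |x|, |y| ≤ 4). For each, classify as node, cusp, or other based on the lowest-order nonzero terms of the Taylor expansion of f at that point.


No singular points in the scanned grid; C is smooth there.

Compute partial derivatives:
  f_x = 5 - 4*x.
  f_y = 1.
f_y = 1 is a nonzero constant, so f_y never vanishes: no point (x, y) can satisfy f = f_x = f_y = 0. In particular no (x, y) ∈ {−4, ..., 4}² is singular; the curve is smooth.


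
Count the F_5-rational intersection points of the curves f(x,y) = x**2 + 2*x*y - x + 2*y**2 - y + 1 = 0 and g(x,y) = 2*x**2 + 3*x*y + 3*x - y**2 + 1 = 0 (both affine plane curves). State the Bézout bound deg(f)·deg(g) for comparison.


Common zeros: {(4, 2)}; count = 1; Bézout bound = 4.

deg(f) = 2, deg(g) = 2, so Bézout bound = 4.
Scan x ∈ F_5. For each x, list the y ∈ F_5 with f(x, y) ≡ 0 and those with g(x, y) ≡ 0 (mod 5); the common zeros in that column are the intersection.
  x = 0: f ≡ 0 at y ∈ ∅; g ≡ 0 at y ∈ {1, 4}; common: ∅.
  x = 1: f ≡ 0 at y ∈ ∅; g ≡ 0 at y ∈ ∅; common: ∅.
  x = 2: f ≡ 0 at y ∈ {3}; g ≡ 0 at y ∈ {0, 1}; common: ∅.
  x = 3: f ≡ 0 at y ∈ {2, 3}; g ≡ 0 at y ∈ ∅; common: ∅.
  x = 4: f ≡ 0 at y ∈ {2}; g ≡ 0 at y ∈ {0, 2}; common: {2}.
Collecting: common zeros = {(4, 2)}, so the count is 1.
Comparison with the Bézout bound: 1 ≤ 4 = deg(f)·deg(g), as expected for curves with no common component (the affine F_5-count falls short of the bound because intersections may lie at infinity, over extension fields, or carry multiplicity).


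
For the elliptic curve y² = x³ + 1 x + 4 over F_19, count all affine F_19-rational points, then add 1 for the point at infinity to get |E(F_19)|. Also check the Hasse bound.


Affine points = {(0, 2), (0, 17), (1, 5), (1, 14), (5, 1), (5, 18), (6, 6), (6, 13), (8, 7), (8, 12), (9, 1), (9, 18), (10, 8), (10, 11), (11, 4), (11, 15), (14, 8), (14, 11)}; affine count = 18; |E(F_19)| = 19.

Discriminant check: Δ ∝ 4a³ + 27b² = 4·1³ + 27·4² = 4·1 + 27·16 ≡ 18 (mod 19). Nonzero ⇒ E is nonsingular.
For each x ∈ F_19, compute rhs = x³ + 1·x + 4 mod 19, then count y ∈ F_19 with y² ≡ rhs.
  x = 0: rhs = 4, matching y values: 2, 17 (2 points).
  x = 1: rhs = 6, matching y values: 5, 14 (2 points).
  x = 2: rhs = 14, matching y values: none (0 points).
  x = 3: rhs = 15, matching y values: none (0 points).
  x = 4: rhs = 15, matching y values: none (0 points).
  x = 5: rhs = 1, matching y values: 1, 18 (2 points).
  x = 6: rhs = 17, matching y values: 6, 13 (2 points).
  x = 7: rhs = 12, matching y values: none (0 points).
  x = 8: rhs = 11, matching y values: 7, 12 (2 points).
  x = 9: rhs = 1, matching y values: 1, 18 (2 points).
  x = 10: rhs = 7, matching y values: 8, 11 (2 points).
  x = 11: rhs = 16, matching y values: 4, 15 (2 points).
  x = 12: rhs = 15, matching y values: none (0 points).
  x = 13: rhs = 10, matching y values: none (0 points).
  x = 14: rhs = 7, matching y values: 8, 11 (2 points).
  x = 15: rhs = 12, matching y values: none (0 points).
  x = 16: rhs = 12, matching y values: none (0 points).
  x = 17: rhs = 13, matching y values: none (0 points).
  x = 18: rhs = 2, matching y values: none (0 points).
Total affine count: 18.
Full point count |E(F_19)| = 18 + 1 = 19.
Hasse bound: |19 − (19+1)| = |-1| = 1 ≤ 2√19 ≈ 8.7178 ✓.


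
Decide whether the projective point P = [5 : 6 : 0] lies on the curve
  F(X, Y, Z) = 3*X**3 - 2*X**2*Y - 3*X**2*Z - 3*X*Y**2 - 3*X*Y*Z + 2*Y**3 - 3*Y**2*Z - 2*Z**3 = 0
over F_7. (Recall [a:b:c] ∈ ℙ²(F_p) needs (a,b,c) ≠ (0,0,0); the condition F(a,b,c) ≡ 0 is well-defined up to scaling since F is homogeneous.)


F(5,6,0) ≡ 2 (mod 7); P is NOT on the curve.

Evaluate F(5, 6, 0) term-by-term (mod 7).
  3*X**3 ↦ 3·125·1·1 = 375
  -2*X**2*Y ↦ -2·25·6·1 = -300
  -3*X**2*Z ↦ -3·25·1·0 = 0
  -3*X*Y**2 ↦ -3·5·36·1 = -540
  -3*X*Y*Z ↦ -3·5·6·0 = 0
  2*Y**3 ↦ 2·1·216·1 = 432
  -3*Y**2*Z ↦ -3·1·36·0 = 0
  -2*Z**3 ↦ -2·1·1·0 = 0
Sum: F(5, 6, 0) = (375) + (-300) + (0) + (-540) + (0) + (432) + (0) + (0) = -33.
Reducing mod 7: -33 ≡ 2 (mod 7).
Since F(a, b, c) ≡ 2 ≠ 0 (mod 7), P does NOT lie on the curve.


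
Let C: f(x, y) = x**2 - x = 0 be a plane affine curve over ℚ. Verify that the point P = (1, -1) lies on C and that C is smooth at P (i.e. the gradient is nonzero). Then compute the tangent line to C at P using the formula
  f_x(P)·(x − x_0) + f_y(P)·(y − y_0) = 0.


Tangent line at P: x - 1 = 0.

Step 1: f(1, -1) = 0, so P lies on C.
Step 2: partial derivatives
  f_x(x, y) = 2*x - 1, f_y(x, y) = 0.
  f_x(P) = 1, f_y(P) = 0 (gradient nonzero, so P is smooth).
Step 3: tangent line at P: 1·(x − 1) + 0·(y − -1) = 0.
Expanding: x - 1 = 0.


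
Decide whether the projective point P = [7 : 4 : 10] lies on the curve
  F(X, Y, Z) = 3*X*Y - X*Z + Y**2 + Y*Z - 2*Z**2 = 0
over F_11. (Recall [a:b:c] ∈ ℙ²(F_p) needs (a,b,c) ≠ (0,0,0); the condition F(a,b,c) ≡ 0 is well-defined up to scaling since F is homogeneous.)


F(7,4,10) ≡ 2 (mod 11); P is NOT on the curve.

Evaluate F(7, 4, 10) term-by-term (mod 11).
  3*X*Y ↦ 3·7·4·1 = 84
  -X*Z ↦ -1·7·1·10 = -70
  Y**2 ↦ 1·1·16·1 = 16
  Y*Z ↦ 1·1·4·10 = 40
  -2*Z**2 ↦ -2·1·1·100 = -200
Sum: F(7, 4, 10) = (84) + (-70) + (16) + (40) + (-200) = -130.
Reducing mod 11: -130 ≡ 2 (mod 11).
Since F(a, b, c) ≡ 2 ≠ 0 (mod 11), P does NOT lie on the curve.


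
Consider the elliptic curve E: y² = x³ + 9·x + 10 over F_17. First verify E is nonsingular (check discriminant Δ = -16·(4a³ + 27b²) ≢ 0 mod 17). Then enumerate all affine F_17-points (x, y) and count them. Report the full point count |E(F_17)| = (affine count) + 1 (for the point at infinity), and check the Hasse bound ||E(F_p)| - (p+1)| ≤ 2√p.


Affine points = {(2, 6), (2, 11), (3, 8), (3, 9), (4, 5), (4, 12), (6, 5), (6, 12), (7, 5), (7, 12), (8, 4), (8, 13), (9, 2), (9, 15), (15, 1), (15, 16), (16, 0)}; affine count = 17; |E(F_17)| = 18.

Discriminant check: Δ ∝ 4a³ + 27b² = 4·9³ + 27·10² = 4·729 + 27·100 ≡ 6 (mod 17). Nonzero ⇒ E is nonsingular.
For each x ∈ F_17, compute rhs = x³ + 9·x + 10 mod 17, then count y ∈ F_17 with y² ≡ rhs.
  x = 0: rhs = 10, matching y values: none (0 points).
  x = 1: rhs = 3, matching y values: none (0 points).
  x = 2: rhs = 2, matching y values: 6, 11 (2 points).
  x = 3: rhs = 13, matching y values: 8, 9 (2 points).
  x = 4: rhs = 8, matching y values: 5, 12 (2 points).
  x = 5: rhs = 10, matching y values: none (0 points).
  x = 6: rhs = 8, matching y values: 5, 12 (2 points).
  x = 7: rhs = 8, matching y values: 5, 12 (2 points).
  x = 8: rhs = 16, matching y values: 4, 13 (2 points).
  x = 9: rhs = 4, matching y values: 2, 15 (2 points).
  x = 10: rhs = 12, matching y values: none (0 points).
  x = 11: rhs = 12, matching y values: none (0 points).
  x = 12: rhs = 10, matching y values: none (0 points).
  x = 13: rhs = 12, matching y values: none (0 points).
  x = 14: rhs = 7, matching y values: none (0 points).
  x = 15: rhs = 1, matching y values: 1, 16 (2 points).
  x = 16: rhs = 0, matching y values: 0 (1 points).
Total affine count: 17.
Full point count |E(F_17)| = 17 + 1 = 18.
Hasse bound: |18 − (17+1)| = |0| = 0 ≤ 2√17 ≈ 8.2462 ✓.


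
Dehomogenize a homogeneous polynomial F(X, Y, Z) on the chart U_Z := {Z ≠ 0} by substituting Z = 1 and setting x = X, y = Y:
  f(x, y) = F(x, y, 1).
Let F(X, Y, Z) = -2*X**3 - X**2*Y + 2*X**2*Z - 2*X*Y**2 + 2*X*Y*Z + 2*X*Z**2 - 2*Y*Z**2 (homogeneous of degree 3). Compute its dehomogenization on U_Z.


f(x, y) = -2*x**3 - x**2*y + 2*x**2 - 2*x*y**2 + 2*x*y + 2*x - 2*y

On U_Z we set Z = 1. Each monomial c·X^i·Y^j·Z^k in F becomes c·x^i·y^j·1^k = c·x^i·y^j.
Substituting Z = 1: F(X, Y, 1) = -2*x**3 - x**2*y + 2*x**2 - 2*x*y**2 + 2*x*y + 2*x - 2*y.
Note: deg(f) ≤ deg(F) = 3; strict inequality happens when F is divisible by Z (lost terms).


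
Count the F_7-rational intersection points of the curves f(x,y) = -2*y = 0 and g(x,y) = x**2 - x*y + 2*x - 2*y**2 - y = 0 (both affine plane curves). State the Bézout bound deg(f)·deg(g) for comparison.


Common zeros: {(0, 0), (5, 0)}; count = 2; Bézout bound = 2.

deg(f) = 1, deg(g) = 2, so Bézout bound = 2.
Scan x ∈ F_7. For each x, list the y ∈ F_7 with f(x, y) ≡ 0 and those with g(x, y) ≡ 0 (mod 7); the common zeros in that column are the intersection.
  x = 0: f ≡ 0 at y ∈ {0}; g ≡ 0 at y ∈ {0, 3}; common: {0}.
  x = 1: f ≡ 0 at y ∈ {0}; g ≡ 0 at y ∈ {3}; common: ∅.
  x = 2: f ≡ 0 at y ∈ {0}; g ≡ 0 at y ∈ ∅; common: ∅.
  x = 3: f ≡ 0 at y ∈ {0}; g ≡ 0 at y ∈ ∅; common: ∅.
  x = 4: f ≡ 0 at y ∈ {0}; g ≡ 0 at y ∈ {4}; common: ∅.
  x = 5: f ≡ 0 at y ∈ {0}; g ≡ 0 at y ∈ {0, 4}; common: {0}.
  x = 6: f ≡ 0 at y ∈ {0}; g ≡ 0 at y ∈ ∅; common: ∅.
Collecting: common zeros = {(0, 0), (5, 0)}, so the count is 2.
Comparison with the Bézout bound: 2 ≤ 2 = deg(f)·deg(g), as expected for curves with no common component (the bound is attained).
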